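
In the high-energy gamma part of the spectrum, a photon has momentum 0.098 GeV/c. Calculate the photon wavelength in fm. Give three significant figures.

Take h = 6.62607015e-34 J·s, c = 2.99792458e8 m/s, 1 eV = 1.602176634e-19 J.
First convert: p = 0.098 GeV/c = 5.2374e-20 kg·m/s.
Since λ = h/p for a photon, λ = 1.265e-14 m.
Converting to fm: λ = 12.65 fm ≈ 12.7 fm.

12.7 fm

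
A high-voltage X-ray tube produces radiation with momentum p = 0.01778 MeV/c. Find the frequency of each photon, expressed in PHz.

4300 PHz

Convert to SI: p = 0.01778 MeV/c = 9.5021 × 10^-24 kg·m/s.
For a photon f = pc/h, so f = 4.299 × 10^18 Hz.
Converting to PHz: f = 4299 PHz ≈ 4300 PHz.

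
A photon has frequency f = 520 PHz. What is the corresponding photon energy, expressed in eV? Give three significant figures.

Use h = 6.62607015e-34 J·s, 1 eV = 1.602176634e-19 J.
First convert: f = 520 PHz = 5.2e17 Hz.
Since E = hf for a photon, E = 3.446e-16 J.
Converting to eV: E = 2151 eV ≈ 2150 eV.

2150 eV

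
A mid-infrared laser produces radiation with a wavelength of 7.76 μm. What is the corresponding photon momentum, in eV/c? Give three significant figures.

0.160 eV/c

Take h = 6.62607015e-34 J·s, c = 2.99792458e8 m/s, 1 eV = 1.602176634e-19 J.
First convert: λ = 7.76 μm = 7.76e-6 m.
The photon relation is p = h/λ, giving p = 8.539e-29 kg·m/s.
Converting to eV/c: p = 0.1598 eV/c ≈ 0.160 eV/c.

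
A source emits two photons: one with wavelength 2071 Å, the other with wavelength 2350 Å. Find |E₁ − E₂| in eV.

0.711 eV

Using E = hc/λ: E₁ = 9.5917 × 10^-19 J, E₂ = 8.4530 × 10^-19 J.
|ΔE| = |9.5917 × 10^-19 − 8.4530 × 10^-19| = 1.14 × 10^-19 J = 0.711 eV.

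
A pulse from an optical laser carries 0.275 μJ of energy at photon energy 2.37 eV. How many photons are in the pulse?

Per-photon energy: E = 3.797 × 10^-19 J (from energy = 2.37 eV).
N = E_total / E_photon = 2.75 × 10^-7 J / 3.797 × 10^-19 J = 7.24 × 10^11.

7.24 × 10^11 photons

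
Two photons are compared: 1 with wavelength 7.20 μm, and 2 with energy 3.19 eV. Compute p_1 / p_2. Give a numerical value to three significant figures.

0.0540

p_1 = 9.203 × 10^-29 kg·m/s (from wavelength = 7.20 μm, via p = h/λ).
p_2 = 1.705 × 10^-27 kg·m/s (from energy = 3.19 eV, via p = E/c).
Ratio = 9.203 × 10^-29 / 1.705 × 10^-27 = 0.0540.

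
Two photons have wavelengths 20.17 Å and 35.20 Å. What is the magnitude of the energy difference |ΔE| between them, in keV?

Using E = hc/λ: E₁ = 9.8485 × 10^-17 J, E₂ = 5.6433 × 10^-17 J.
|ΔE| = |9.8485 × 10^-17 − 5.6433 × 10^-17| = 4.21 × 10^-17 J = 0.262 keV.

0.262 keV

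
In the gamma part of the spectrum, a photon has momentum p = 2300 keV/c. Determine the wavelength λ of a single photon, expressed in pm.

Use h = 6.62607015 × 10^-34 J·s, c = 2.99792458 × 10^8 m/s, 1 eV = 1.602176634 × 10^-19 J.
First convert: p = 2300 keV/c = 1.2292 × 10^-21 kg·m/s.
Since λ = h/p for a photon, λ = 5.391 × 10^-13 m.
Converting to pm: λ = 0.5391 pm ≈ 0.539 pm.

0.539 pm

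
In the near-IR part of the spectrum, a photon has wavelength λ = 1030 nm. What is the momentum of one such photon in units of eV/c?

In SI units: λ = 1030 nm = 1.03e-6 m.
Since p = h/λ for a photon, p = 6.433e-28 kg·m/s.
Converting to eV/c: p = 1.204 eV/c ≈ 1.20 eV/c.

1.20 eV/c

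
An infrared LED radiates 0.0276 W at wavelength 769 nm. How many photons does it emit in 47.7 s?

5.10e18 photons

Total energy: E_total = P·t = 0.0276 × 47.7 = 1.317 J.
Per-photon energy: E = 2.583e-19 J.
N = E_total / E_photon = 5.10e18.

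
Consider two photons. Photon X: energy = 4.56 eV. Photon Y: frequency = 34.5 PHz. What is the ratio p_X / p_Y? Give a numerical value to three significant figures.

0.0320

p_X = 2.437e-27 kg·m/s (from energy = 4.56 eV, via p = E/c).
p_Y = 7.625e-26 kg·m/s (from frequency = 34.5 PHz, via p = hf/c).
Ratio = 2.437e-27 / 7.625e-26 = 0.0320.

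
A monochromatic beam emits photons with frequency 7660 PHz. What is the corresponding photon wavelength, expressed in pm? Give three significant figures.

39.1 pm

First convert: f = 7660 PHz = 7.660 × 10^18 Hz.
Since λ = c/f for a photon, λ = 3.914 × 10^-11 m.
Converting to pm: λ = 39.14 pm ≈ 39.1 pm.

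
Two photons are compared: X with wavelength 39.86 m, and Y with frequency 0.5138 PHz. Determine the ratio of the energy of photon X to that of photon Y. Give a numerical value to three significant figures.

1.46·10^-8

E_X = 4.984·10^-27 J (from wavelength = 39.86 m, via E = hc/λ).
E_Y = 3.404·10^-19 J (from frequency = 0.5138 PHz, via E = hf).
Ratio = 4.984·10^-27 / 3.404·10^-19 = 1.46·10^-8.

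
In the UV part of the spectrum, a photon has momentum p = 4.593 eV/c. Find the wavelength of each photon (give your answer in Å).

First convert: p = 4.593 eV/c = 2.4546·10^-27 kg·m/s.
Since λ = h/p for a photon, λ = 2.699·10^-7 m.
Converting to Å: λ = 2699 Å ≈ 2700 Å.

2700 Å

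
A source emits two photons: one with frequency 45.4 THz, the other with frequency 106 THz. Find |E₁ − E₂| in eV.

0.251 eV

Using E = hf: E₁ = 3.008e-20 J, E₂ = 7.024e-20 J.
|ΔE| = |3.008e-20 − 7.024e-20| = 4.02e-20 J = 0.251 eV.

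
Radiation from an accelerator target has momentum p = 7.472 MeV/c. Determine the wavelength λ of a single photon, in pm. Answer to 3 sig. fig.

Use h = 6.62607015e-34 J·s, c = 2.99792458e8 m/s, 1 eV = 1.602176634e-19 J.
Convert to SI: p = 7.472 MeV/c = 3.9933e-21 kg·m/s.
Since λ = h/p for a photon, λ = 1.659e-13 m.
Converting to pm: λ = 0.1659 pm ≈ 0.166 pm.

0.166 pm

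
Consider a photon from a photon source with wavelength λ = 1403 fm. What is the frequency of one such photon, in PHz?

In SI units: λ = 1403 fm = 1.403e-12 m.
Apply f = c/λ: f = 2.137e20 Hz.
Converting to PHz: f = 213700 PHz ≈ 2.14e5 PHz.

2.14e5 PHz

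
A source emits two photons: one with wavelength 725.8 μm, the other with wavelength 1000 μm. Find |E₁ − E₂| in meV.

Using E = hc/λ: E₁ = 2.7369e-22 J, E₂ = 1.9864e-22 J.
|ΔE| = |2.7369e-22 − 1.9864e-22| = 7.50e-23 J = 0.468 meV.

0.468 meV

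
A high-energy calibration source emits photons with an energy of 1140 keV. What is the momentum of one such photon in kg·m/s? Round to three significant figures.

6.09e-22 kg·m/s

In SI units: E = 1140 keV = 1.8265e-13 J.
Apply p = E/c: p = 6.092e-22 kg·m/s.
So p ≈ 6.09e-22 kg·m/s.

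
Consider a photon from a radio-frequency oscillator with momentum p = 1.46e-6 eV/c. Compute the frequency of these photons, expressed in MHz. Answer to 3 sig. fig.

In SI units: p = 1.46e-6 eV/c = 7.8027e-34 kg·m/s.
The photon relation is f = pc/h, giving f = 3.530e8 Hz.
Converting to MHz: f = 353.0 MHz ≈ 353 MHz.

353 MHz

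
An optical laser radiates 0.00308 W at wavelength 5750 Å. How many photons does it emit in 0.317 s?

Total energy: E_total = P·t = 0.00308 × 0.317 = 9.764 × 10^-4 J.
Per-photon energy: E = 3.455 × 10^-19 J.
N = E_total / E_photon = 2.83 × 10^15.

2.83 × 10^15 photons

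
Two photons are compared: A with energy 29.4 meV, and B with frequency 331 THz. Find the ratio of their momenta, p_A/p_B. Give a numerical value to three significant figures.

0.0215

p_A = 1.571e-29 kg·m/s (from energy = 29.4 meV, via p = E/c).
p_B = 7.316e-28 kg·m/s (from frequency = 331 THz, via p = hf/c).
Ratio = 1.571e-29 / 7.316e-28 = 0.0215.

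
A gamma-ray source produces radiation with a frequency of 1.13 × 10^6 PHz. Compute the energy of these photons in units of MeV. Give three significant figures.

Take h = 6.62607015 × 10^-34 J·s, 1 eV = 1.602176634 × 10^-19 J.
In SI units: f = 1.13 × 10^6 PHz = 1.13 × 10^21 Hz.
Since E = hf for a photon, E = 7.487 × 10^-13 J.
Converting to MeV: E = 4.673 MeV ≈ 4.67 MeV.

4.67 MeV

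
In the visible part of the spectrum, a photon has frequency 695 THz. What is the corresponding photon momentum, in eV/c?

Take h = 6.62607015 × 10^-34 J·s, c = 2.99792458 × 10^8 m/s, 1 eV = 1.602176634 × 10^-19 J.
In SI units: f = 695 THz = 6.95 × 10^14 Hz.
Apply p = hf/c: p = 1.536 × 10^-27 kg·m/s.
Converting to eV/c: p = 2.874 eV/c ≈ 2.87 eV/c.

2.87 eV/c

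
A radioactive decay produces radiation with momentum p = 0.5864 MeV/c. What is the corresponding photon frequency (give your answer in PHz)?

Use h = 6.62607015e-34 J·s, c = 2.99792458e8 m/s, 1 eV = 1.602176634e-19 J.
In SI units: p = 0.5864 MeV/c = 3.1339e-22 kg·m/s.
Apply f = pc/h: f = 1.418e20 Hz.
Converting to PHz: f = 141800 PHz ≈ 1.42e5 PHz.

1.42e5 PHz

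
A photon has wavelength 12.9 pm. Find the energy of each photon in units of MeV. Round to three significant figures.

0.0961 MeV

Convert to SI: λ = 12.9 pm = 1.29 × 10^-11 m.
The photon relation is E = hc/λ, giving E = 1.540 × 10^-14 J.
Converting to MeV: E = 0.09611 MeV ≈ 0.0961 MeV.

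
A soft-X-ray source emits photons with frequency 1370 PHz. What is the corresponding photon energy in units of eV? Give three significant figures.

5670 eV

Take h = 6.62607015 × 10^-34 J·s, 1 eV = 1.602176634 × 10^-19 J.
Convert to SI: f = 1370 PHz = 1.37 × 10^18 Hz.
The photon relation is E = hf, giving E = 9.078 × 10^-16 J.
Converting to eV: E = 5666 eV ≈ 5670 eV.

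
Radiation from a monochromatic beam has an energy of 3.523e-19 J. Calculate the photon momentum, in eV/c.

2.20 eV/c

Use c = 2.99792458e8 m/s, 1 eV = 1.602176634e-19 J.
The photon relation is p = E/c, giving p = 1.175e-27 kg·m/s.
Converting to eV/c: p = 2.199 eV/c ≈ 2.20 eV/c.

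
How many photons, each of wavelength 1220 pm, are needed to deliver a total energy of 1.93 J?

Per-photon energy: E = 1.628e-16 J (from wavelength = 1220 pm).
N = E_total / E_photon = 1.93 J / 1.628e-16 J = 1.19e16.

1.19e16 photons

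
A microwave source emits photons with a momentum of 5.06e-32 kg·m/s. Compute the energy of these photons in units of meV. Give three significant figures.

0.0947 meV

Apply E = pc: E = 1.517e-23 J.
Converting to meV: E = 0.09468 meV ≈ 0.0947 meV.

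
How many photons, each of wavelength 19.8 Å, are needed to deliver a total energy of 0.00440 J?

Per-photon energy: E = 1.003 × 10^-16 J (from wavelength = 19.8 Å).
N = E_total / E_photon = 0.00440 J / 1.003 × 10^-16 J = 4.39 × 10^13.

4.39 × 10^13 photons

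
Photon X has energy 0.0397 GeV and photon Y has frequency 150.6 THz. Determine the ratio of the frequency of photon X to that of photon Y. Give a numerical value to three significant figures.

f_X = 9.599 × 10^21 Hz (from energy = 0.0397 GeV, via f = E/h).
f_Y = 1.506 × 10^14 Hz (from frequency = 150.6 THz, via f given directly).
Ratio = 9.599 × 10^21 / 1.506 × 10^14 = 6.37 × 10^7.

6.37 × 10^7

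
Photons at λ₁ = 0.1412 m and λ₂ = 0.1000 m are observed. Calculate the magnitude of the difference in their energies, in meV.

3.62e-3 meV

Using E = hc/λ: E₁ = 1.4068e-24 J, E₂ = 1.9864e-24 J.
|ΔE| = |1.4068e-24 − 1.9864e-24| = 5.80e-25 J = 3.62e-3 meV.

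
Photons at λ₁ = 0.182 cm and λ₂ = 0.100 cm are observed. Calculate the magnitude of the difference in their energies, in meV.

Using E = hc/λ: E₁ = 1.091 × 10^-22 J, E₂ = 1.986 × 10^-22 J.
|ΔE| = |1.091 × 10^-22 − 1.986 × 10^-22| = 8.95 × 10^-23 J = 0.559 meV.

0.559 meV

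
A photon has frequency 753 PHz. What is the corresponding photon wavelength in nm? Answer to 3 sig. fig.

Convert to SI: f = 753 PHz = 7.53e17 Hz.
Since λ = c/f for a photon, λ = 3.981e-10 m.
Converting to nm: λ = 0.3981 nm ≈ 0.398 nm.

0.398 nm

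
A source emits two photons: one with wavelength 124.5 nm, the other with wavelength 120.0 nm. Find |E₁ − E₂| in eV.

Using E = hc/λ: E₁ = 1.5955e-18 J, E₂ = 1.6554e-18 J.
|ΔE| = |1.5955e-18 − 1.6554e-18| = 5.98e-20 J = 0.373 eV.

0.373 eV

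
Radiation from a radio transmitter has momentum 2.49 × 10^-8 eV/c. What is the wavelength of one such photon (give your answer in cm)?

Use h = 6.62607015 × 10^-34 J·s, c = 2.99792458 × 10^8 m/s, 1 eV = 1.602176634 × 10^-19 J.
Convert to SI: p = 2.49 × 10^-8 eV/c = 1.3307 × 10^-35 kg·m/s.
Apply λ = h/p: λ = 49.79 m.
Converting to cm: λ = 4979 cm ≈ 4980 cm.

4980 cm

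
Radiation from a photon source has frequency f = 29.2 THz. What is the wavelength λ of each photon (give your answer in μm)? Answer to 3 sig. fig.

In SI units: f = 29.2 THz = 2.92e13 Hz.
The photon relation is λ = c/f, giving λ = 1.027e-5 m.
Converting to μm: λ = 10.27 μm ≈ 10.3 μm.

10.3 μm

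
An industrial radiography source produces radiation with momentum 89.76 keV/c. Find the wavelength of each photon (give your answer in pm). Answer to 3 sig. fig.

13.8 pm

(h = 6.62607015e-34 J·s, c = 2.99792458e8 m/s, 1 eV = 1.602176634e-19 J.)
First convert: p = 89.76 keV/c = 4.7970e-23 kg·m/s.
For a photon λ = h/p, so λ = 1.381e-11 m.
Converting to pm: λ = 13.81 pm ≈ 13.8 pm.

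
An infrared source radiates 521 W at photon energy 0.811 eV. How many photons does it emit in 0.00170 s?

Total energy: E_total = P·t = 521 × 0.00170 = 0.8857 J.
Per-photon energy: E = 1.299e-19 J.
N = E_total / E_photon = 6.82e18.

6.82e18 photons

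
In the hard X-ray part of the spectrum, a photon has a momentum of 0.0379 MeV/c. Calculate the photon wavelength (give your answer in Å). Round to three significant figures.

0.327 Å

Use h = 6.62607015 × 10^-34 J·s, c = 2.99792458 × 10^8 m/s, 1 eV = 1.602176634 × 10^-19 J.
First convert: p = 0.0379 MeV/c = 2.0255 × 10^-23 kg·m/s.
Apply λ = h/p: λ = 3.271 × 10^-11 m.
Converting to Å: λ = 0.3271 Å ≈ 0.327 Å.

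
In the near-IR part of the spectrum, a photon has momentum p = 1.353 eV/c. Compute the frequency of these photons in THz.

327 THz

Convert to SI: p = 1.353 eV/c = 7.2308e-28 kg·m/s.
For a photon f = pc/h, so f = 3.272e14 Hz.
Converting to THz: f = 327.2 THz ≈ 327 THz.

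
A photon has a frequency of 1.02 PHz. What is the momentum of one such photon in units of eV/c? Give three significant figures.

Take h = 6.62607015e-34 J·s, c = 2.99792458e8 m/s, 1 eV = 1.602176634e-19 J.
Convert to SI: f = 1.02 PHz = 1.02e15 Hz.
Since p = hf/c for a photon, p = 2.254e-27 kg·m/s.
Converting to eV/c: p = 4.218 eV/c ≈ 4.22 eV/c.

4.22 eV/c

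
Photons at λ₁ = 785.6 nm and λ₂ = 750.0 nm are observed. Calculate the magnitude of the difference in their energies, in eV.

0.0749 eV

Using E = hc/λ: E₁ = 2.5286·10^-19 J, E₂ = 2.6486·10^-19 J.
|ΔE| = |2.5286·10^-19 − 2.6486·10^-19| = 1.20·10^-20 J = 0.0749 eV.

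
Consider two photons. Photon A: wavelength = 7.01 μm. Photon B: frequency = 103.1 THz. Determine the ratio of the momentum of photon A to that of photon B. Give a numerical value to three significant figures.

p_A = 9.452 × 10^-29 kg·m/s (from wavelength = 7.01 μm, via p = h/λ).
p_B = 2.279 × 10^-28 kg·m/s (from frequency = 103.1 THz, via p = hf/c).
Ratio = 9.452 × 10^-29 / 2.279 × 10^-28 = 0.415.

0.415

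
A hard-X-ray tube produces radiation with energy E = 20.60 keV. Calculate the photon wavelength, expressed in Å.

0.602 Å

Convert to SI: E = 20.60 keV = 3.3005e-15 J.
Since λ = hc/E for a photon, λ = 6.019e-11 m.
Converting to Å: λ = 0.6019 Å ≈ 0.602 Å.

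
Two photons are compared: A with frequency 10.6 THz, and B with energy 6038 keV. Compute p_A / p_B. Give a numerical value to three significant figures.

p_A = 2.343e-29 kg·m/s (from frequency = 10.6 THz, via p = hf/c).
p_B = 3.227e-21 kg·m/s (from energy = 6038 keV, via p = E/c).
Ratio = 2.343e-29 / 3.227e-21 = 7.26e-9.

7.26e-9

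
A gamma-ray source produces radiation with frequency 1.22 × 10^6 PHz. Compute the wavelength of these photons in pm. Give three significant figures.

0.246 pm

First convert: f = 1.22 × 10^6 PHz = 1.22 × 10^21 Hz.
For a photon λ = c/f, so λ = 2.457 × 10^-13 m.
Converting to pm: λ = 0.2457 pm ≈ 0.246 pm.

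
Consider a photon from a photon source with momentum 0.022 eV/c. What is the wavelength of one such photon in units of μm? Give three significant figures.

56.4 μm

Use h = 6.62607015e-34 J·s, c = 2.99792458e8 m/s, 1 eV = 1.602176634e-19 J.
Convert to SI: p = 0.022 eV/c = 1.1757e-29 kg·m/s.
Since λ = h/p for a photon, λ = 5.636e-5 m.
Converting to μm: λ = 56.36 μm ≈ 56.4 μm.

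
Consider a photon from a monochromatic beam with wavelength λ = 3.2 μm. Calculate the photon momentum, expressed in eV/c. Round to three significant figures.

First convert: λ = 3.2 μm = 3.2 × 10^-6 m.
Since p = h/λ for a photon, p = 2.071 × 10^-28 kg·m/s.
Converting to eV/c: p = 0.3875 eV/c ≈ 0.387 eV/c.

0.387 eV/c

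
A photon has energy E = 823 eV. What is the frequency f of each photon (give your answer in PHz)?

In SI units: E = 823 eV = 1.3186 × 10^-16 J.
For a photon f = E/h, so f = 1.990 × 10^17 Hz.
Converting to PHz: f = 199.0 PHz ≈ 199 PHz.

199 PHz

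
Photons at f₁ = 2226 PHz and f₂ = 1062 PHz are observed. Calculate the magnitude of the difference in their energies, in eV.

4810 eV

Using E = hf: E₁ = 1.4750 × 10^-15 J, E₂ = 7.0369 × 10^-16 J.
|ΔE| = |1.4750 × 10^-15 − 7.0369 × 10^-16| = 7.71 × 10^-16 J = 4810 eV.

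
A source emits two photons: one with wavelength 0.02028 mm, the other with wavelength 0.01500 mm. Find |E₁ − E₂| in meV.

21.5 meV

Using E = hc/λ: E₁ = 9.7951·10^-21 J, E₂ = 1.3243·10^-20 J.
|ΔE| = |9.7951·10^-21 − 1.3243·10^-20| = 3.45·10^-21 J = 21.5 meV.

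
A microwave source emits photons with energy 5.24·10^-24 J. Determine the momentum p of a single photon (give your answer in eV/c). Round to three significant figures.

3.27·10^-5 eV/c

For a photon p = E/c, so p = 1.748·10^-32 kg·m/s.
Converting to eV/c: p = 3.271·10^-5 eV/c ≈ 3.27·10^-5 eV/c.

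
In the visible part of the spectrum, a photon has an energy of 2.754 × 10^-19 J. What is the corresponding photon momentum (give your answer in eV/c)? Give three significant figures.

Take c = 2.99792458 × 10^8 m/s, 1 eV = 1.602176634 × 10^-19 J.
For a photon p = E/c, so p = 9.186 × 10^-28 kg·m/s.
Converting to eV/c: p = 1.719 eV/c ≈ 1.72 eV/c.

1.72 eV/c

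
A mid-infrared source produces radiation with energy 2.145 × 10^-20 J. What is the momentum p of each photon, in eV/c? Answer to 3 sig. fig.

The photon relation is p = E/c, giving p = 7.155 × 10^-29 kg·m/s.
Converting to eV/c: p = 0.1339 eV/c ≈ 0.134 eV/c.

0.134 eV/c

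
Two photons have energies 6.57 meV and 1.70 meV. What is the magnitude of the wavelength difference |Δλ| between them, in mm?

Using λ = hc/E: λ₁ = 1.887e-4 m, λ₂ = 7.293e-4 m.
|Δλ| = |1.887e-4 − 7.293e-4| = 5.41e-4 m = 0.541 mm.

0.541 mm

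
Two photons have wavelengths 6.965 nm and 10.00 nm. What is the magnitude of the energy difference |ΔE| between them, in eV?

54.0 eV

Using E = hc/λ: E₁ = 2.8520 × 10^-17 J, E₂ = 1.9864 × 10^-17 J.
|ΔE| = |2.8520 × 10^-17 − 1.9864 × 10^-17| = 8.66 × 10^-18 J = 54.0 eV.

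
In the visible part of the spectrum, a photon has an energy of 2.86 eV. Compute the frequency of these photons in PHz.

0.692 PHz

Take h = 6.62607015 × 10^-34 J·s, 1 eV = 1.602176634 × 10^-19 J.
In SI units: E = 2.86 eV = 4.5822 × 10^-19 J.
Apply f = E/h: f = 6.915 × 10^14 Hz.
Converting to PHz: f = 0.6915 PHz ≈ 0.692 PHz.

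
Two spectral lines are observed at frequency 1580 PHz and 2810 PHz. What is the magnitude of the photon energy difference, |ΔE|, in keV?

Using E = hf: E₁ = 1.047e-15 J, E₂ = 1.862e-15 J.
|ΔE| = |1.047e-15 − 1.862e-15| = 8.15e-16 J = 5.09 keV.

5.09 keV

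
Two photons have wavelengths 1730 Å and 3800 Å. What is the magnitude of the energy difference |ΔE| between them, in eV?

Using E = hc/λ: E₁ = 1.148e-18 J, E₂ = 5.227e-19 J.
|ΔE| = |1.148e-18 − 5.227e-19| = 6.25e-19 J = 3.90 eV.

3.90 eV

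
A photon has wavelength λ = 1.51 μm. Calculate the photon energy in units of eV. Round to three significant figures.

0.821 eV

(h = 6.62607015e-34 J·s, c = 2.99792458e8 m/s, 1 eV = 1.602176634e-19 J.)
Convert to SI: λ = 1.51 μm = 1.51e-6 m.
Apply E = hc/λ: E = 1.316e-19 J.
Converting to eV: E = 0.8211 eV ≈ 0.821 eV.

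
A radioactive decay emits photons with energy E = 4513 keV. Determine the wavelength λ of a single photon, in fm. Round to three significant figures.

Use h = 6.62607015 × 10^-34 J·s, c = 2.99792458 × 10^8 m/s, 1 eV = 1.602176634 × 10^-19 J.
In SI units: E = 4513 keV = 7.2306 × 10^-13 J.
The photon relation is λ = hc/E, giving λ = 2.747 × 10^-13 m.
Converting to fm: λ = 274.7 fm ≈ 275 fm.

275 fm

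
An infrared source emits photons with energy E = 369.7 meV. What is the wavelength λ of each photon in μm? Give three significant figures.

3.35 μm

Take h = 6.62607015 × 10^-34 J·s, c = 2.99792458 × 10^8 m/s, 1 eV = 1.602176634 × 10^-19 J.
Convert to SI: E = 369.7 meV = 5.9232 × 10^-20 J.
Apply λ = hc/E: λ = 3.354 × 10^-6 m.
Converting to μm: λ = 3.354 μm ≈ 3.35 μm.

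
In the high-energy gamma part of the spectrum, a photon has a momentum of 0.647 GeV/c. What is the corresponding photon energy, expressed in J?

1.04 × 10^-10 J

Use c = 2.99792458 × 10^8 m/s, 1 eV = 1.602176634 × 10^-19 J.
In SI units: p = 0.647 GeV/c = 3.4578 × 10^-19 kg·m/s.
Since E = pc for a photon, E = 1.037 × 10^-10 J.
So E ≈ 1.04 × 10^-10 J.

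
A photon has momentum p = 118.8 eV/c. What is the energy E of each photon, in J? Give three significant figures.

1.90e-17 J

First convert: p = 118.8 eV/c = 6.3490e-26 kg·m/s.
For a photon E = pc, so E = 1.903e-17 J.
So E ≈ 1.90e-17 J.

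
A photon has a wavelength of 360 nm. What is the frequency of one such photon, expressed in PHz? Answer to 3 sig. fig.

First convert: λ = 360 nm = 3.6 × 10^-7 m.
The photon relation is f = c/λ, giving f = 8.328 × 10^14 Hz.
Converting to PHz: f = 0.8328 PHz ≈ 0.833 PHz.

0.833 PHz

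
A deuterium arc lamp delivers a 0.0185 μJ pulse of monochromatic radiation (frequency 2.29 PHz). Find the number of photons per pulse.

Per-photon energy: E = 1.517e-18 J (from frequency = 2.29 PHz).
N = E_total / E_photon = 1.85e-8 J / 1.517e-18 J = 1.22e10.

1.22e10 photons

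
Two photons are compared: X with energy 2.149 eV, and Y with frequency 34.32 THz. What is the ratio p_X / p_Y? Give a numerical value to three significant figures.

15.1

p_X = 1.148e-27 kg·m/s (from energy = 2.149 eV, via p = E/c).
p_Y = 7.585e-29 kg·m/s (from frequency = 34.32 THz, via p = hf/c).
Ratio = 1.148e-27 / 7.585e-29 = 15.1.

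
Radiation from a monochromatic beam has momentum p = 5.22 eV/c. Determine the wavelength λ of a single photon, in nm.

In SI units: p = 5.22 eV/c = 2.7897 × 10^-27 kg·m/s.
The photon relation is λ = h/p, giving λ = 2.375 × 10^-7 m.
Converting to nm: λ = 237.5 nm ≈ 238 nm.

238 nm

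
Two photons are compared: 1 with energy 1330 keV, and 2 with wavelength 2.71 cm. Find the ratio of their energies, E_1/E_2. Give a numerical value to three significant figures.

E_1 = 2.131·10^-13 J (from energy = 1330 keV, via E given directly).
E_2 = 7.330·10^-24 J (from wavelength = 2.71 cm, via E = hc/λ).
Ratio = 2.131·10^-13 / 7.330·10^-24 = 2.91·10^10.

2.91·10^10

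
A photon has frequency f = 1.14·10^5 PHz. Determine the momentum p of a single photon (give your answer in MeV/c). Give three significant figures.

Take h = 6.62607015·10^-34 J·s, c = 2.99792458·10^8 m/s, 1 eV = 1.602176634·10^-19 J.
Convert to SI: f = 1.14·10^5 PHz = 1.14·10^20 Hz.
Apply p = hf/c: p = 2.520·10^-22 kg·m/s.
Converting to MeV/c: p = 0.4715 MeV/c ≈ 0.471 MeV/c.

0.471 MeV/c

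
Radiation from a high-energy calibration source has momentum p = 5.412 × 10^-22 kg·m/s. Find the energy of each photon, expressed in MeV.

1.01 MeV

The photon relation is E = pc, giving E = 1.622 × 10^-13 J.
Converting to MeV: E = 1.013 MeV ≈ 1.01 MeV.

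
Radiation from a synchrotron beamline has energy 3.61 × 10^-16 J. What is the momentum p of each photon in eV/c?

For a photon p = E/c, so p = 1.204 × 10^-24 kg·m/s.
Converting to eV/c: p = 2253 eV/c ≈ 2250 eV/c.

2250 eV/c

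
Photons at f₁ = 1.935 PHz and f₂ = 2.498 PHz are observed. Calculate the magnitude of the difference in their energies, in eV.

Using E = hf: E₁ = 1.2821e-18 J, E₂ = 1.6552e-18 J.
|ΔE| = |1.2821e-18 − 1.6552e-18| = 3.73e-19 J = 2.33 eV.

2.33 eV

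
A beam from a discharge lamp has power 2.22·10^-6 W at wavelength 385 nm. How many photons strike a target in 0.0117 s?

Total energy: E_total = P·t = 2.22·10^-6 × 0.0117 = 2.597·10^-8 J.
Per-photon energy: E = 5.160·10^-19 J.
N = E_total / E_photon = 5.03·10^10.

5.03·10^10 photons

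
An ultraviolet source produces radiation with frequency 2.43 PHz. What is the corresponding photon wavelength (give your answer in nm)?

123 nm

In SI units: f = 2.43 PHz = 2.43 × 10^15 Hz.
The photon relation is λ = c/f, giving λ = 1.234 × 10^-7 m.
Converting to nm: λ = 123.4 nm ≈ 123 nm.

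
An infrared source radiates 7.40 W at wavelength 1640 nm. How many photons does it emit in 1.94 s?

1.19 × 10^20 photons

Total energy: E_total = P·t = 7.40 × 1.94 = 14.36 J.
Per-photon energy: E = 1.211 × 10^-19 J.
N = E_total / E_photon = 1.19 × 10^20.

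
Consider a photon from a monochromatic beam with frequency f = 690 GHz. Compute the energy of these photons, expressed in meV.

(h = 6.62607015 × 10^-34 J·s, 1 eV = 1.602176634 × 10^-19 J.)
Convert to SI: f = 690 GHz = 6.90 × 10^11 Hz.
Apply E = hf: E = 4.572 × 10^-22 J.
Converting to meV: E = 2.854 meV ≈ 2.85 meV.

2.85 meV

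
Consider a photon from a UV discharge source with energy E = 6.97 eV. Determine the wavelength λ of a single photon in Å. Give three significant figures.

1780 Å

Use h = 6.62607015e-34 J·s, c = 2.99792458e8 m/s, 1 eV = 1.602176634e-19 J.
In SI units: E = 6.97 eV = 1.1167e-18 J.
For a photon λ = hc/E, so λ = 1.779e-7 m.
Converting to Å: λ = 1779 Å ≈ 1780 Å.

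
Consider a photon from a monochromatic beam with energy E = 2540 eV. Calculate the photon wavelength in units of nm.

Use h = 6.62607015e-34 J·s, c = 2.99792458e8 m/s, 1 eV = 1.602176634e-19 J.
In SI units: E = 2540 eV = 4.0695e-16 J.
Apply λ = hc/E: λ = 4.881e-10 m.
Converting to nm: λ = 0.4881 nm ≈ 0.488 nm.

0.488 nm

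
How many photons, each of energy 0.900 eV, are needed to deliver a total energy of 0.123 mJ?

Per-photon energy: E = 1.442e-19 J (from energy = 0.900 eV).
N = E_total / E_photon = 1.23e-4 J / 1.442e-19 J = 8.53e14.

8.53e14 photons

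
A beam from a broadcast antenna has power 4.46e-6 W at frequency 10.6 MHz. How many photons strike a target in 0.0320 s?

Total energy: E_total = P·t = 4.46e-6 × 0.0320 = 1.427e-7 J.
Per-photon energy: E = 7.024e-27 J.
N = E_total / E_photon = 2.03e19.

2.03e19 photons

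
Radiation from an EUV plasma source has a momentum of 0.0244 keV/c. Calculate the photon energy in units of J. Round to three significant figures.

3.91 × 10^-18 J

(c = 2.99792458 × 10^8 m/s, 1 eV = 1.602176634 × 10^-19 J.)
Convert to SI: p = 0.0244 keV/c = 1.3040 × 10^-26 kg·m/s.
Since E = pc for a photon, E = 3.909 × 10^-18 J.
So E ≈ 3.91 × 10^-18 J.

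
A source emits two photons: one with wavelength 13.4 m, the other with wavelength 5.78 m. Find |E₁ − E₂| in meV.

1.22·10^-4 meV

Using E = hc/λ: E₁ = 1.482·10^-26 J, E₂ = 3.437·10^-26 J.
|ΔE| = |1.482·10^-26 − 3.437·10^-26| = 1.95·10^-26 J = 1.22·10^-4 meV.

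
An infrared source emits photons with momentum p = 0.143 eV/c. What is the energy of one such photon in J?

2.29e-20 J

(c = 2.99792458e8 m/s, 1 eV = 1.602176634e-19 J.)
In SI units: p = 0.143 eV/c = 7.6423e-29 kg·m/s.
Apply E = pc: E = 2.291e-20 J.
So E ≈ 2.29e-20 J.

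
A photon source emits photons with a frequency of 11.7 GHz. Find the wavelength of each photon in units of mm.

25.6 mm

(c = 2.99792458 × 10^8 m/s.)
In SI units: f = 11.7 GHz = 1.17 × 10^10 Hz.
For a photon λ = c/f, so λ = 0.02562 m.
Converting to mm: λ = 25.62 mm ≈ 25.6 mm.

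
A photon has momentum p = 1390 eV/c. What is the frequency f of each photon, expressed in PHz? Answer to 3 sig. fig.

336 PHz

Convert to SI: p = 1390 eV/c = 7.4286e-25 kg·m/s.
The photon relation is f = pc/h, giving f = 3.361e17 Hz.
Converting to PHz: f = 336.1 PHz ≈ 336 PHz.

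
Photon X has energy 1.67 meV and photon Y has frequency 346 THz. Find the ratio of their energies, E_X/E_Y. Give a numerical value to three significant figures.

E_X = 2.676 × 10^-22 J (from energy = 1.67 meV, via E given directly).
E_Y = 2.293 × 10^-19 J (from frequency = 346 THz, via E = hf).
Ratio = 2.676 × 10^-22 / 2.293 × 10^-19 = 1.17 × 10^-3.

1.17 × 10^-3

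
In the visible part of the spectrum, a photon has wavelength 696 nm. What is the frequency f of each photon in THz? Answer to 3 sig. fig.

First convert: λ = 696 nm = 6.96·10^-7 m.
The photon relation is f = c/λ, giving f = 4.307·10^14 Hz.
Converting to THz: f = 430.7 THz ≈ 431 THz.

431 THz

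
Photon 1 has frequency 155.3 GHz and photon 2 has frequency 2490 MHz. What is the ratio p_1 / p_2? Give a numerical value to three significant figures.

p_1 = 3.432e-31 kg·m/s (from frequency = 155.3 GHz, via p = hf/c).
p_2 = 5.503e-33 kg·m/s (from frequency = 2490 MHz, via p = hf/c).
Ratio = 3.432e-31 / 5.503e-33 = 62.4.

62.4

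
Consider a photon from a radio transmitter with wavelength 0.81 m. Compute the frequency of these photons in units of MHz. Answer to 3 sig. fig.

Use c = 2.99792458 × 10^8 m/s.
The photon relation is f = c/λ, giving f = 3.701 × 10^8 Hz.
Converting to MHz: f = 370.1 MHz ≈ 370 MHz.

370 MHz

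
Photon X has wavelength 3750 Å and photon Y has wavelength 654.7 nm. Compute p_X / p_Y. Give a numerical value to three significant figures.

1.75

p_X = 1.767 × 10^-27 kg·m/s (from wavelength = 3750 Å, via p = h/λ).
p_Y = 1.012 × 10^-27 kg·m/s (from wavelength = 654.7 nm, via p = h/λ).
Ratio = 1.767 × 10^-27 / 1.012 × 10^-27 = 1.75.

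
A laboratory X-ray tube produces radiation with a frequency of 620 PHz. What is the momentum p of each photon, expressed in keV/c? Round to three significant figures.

In SI units: f = 620 PHz = 6.20 × 10^17 Hz.
For a photon p = hf/c, so p = 1.370 × 10^-24 kg·m/s.
Converting to keV/c: p = 2.564 keV/c ≈ 2.56 keV/c.

2.56 keV/c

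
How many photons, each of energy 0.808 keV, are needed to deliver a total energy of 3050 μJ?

2.36·10^13 photons

Per-photon energy: E = 1.295·10^-16 J (from energy = 0.808 keV).
N = E_total / E_photon = 0.00305 J / 1.295·10^-16 J = 2.36·10^13.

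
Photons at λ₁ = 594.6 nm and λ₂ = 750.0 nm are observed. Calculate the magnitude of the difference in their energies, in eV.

Using E = hc/λ: E₁ = 3.3408e-19 J, E₂ = 2.6486e-19 J.
|ΔE| = |3.3408e-19 − 2.6486e-19| = 6.92e-20 J = 0.432 eV.

0.432 eV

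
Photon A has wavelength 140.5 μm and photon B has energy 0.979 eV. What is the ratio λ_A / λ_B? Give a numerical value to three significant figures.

λ_A = 1.405 × 10^-4 m (from wavelength = 140.5 μm, via λ given directly).
λ_B = 1.266 × 10^-6 m (from energy = 0.979 eV, via λ = hc/E).
Ratio = 1.405 × 10^-4 / 1.266 × 10^-6 = 111.

111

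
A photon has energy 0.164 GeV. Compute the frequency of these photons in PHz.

3.97e7 PHz

Use h = 6.62607015e-34 J·s, 1 eV = 1.602176634e-19 J.
First convert: E = 0.164 GeV = 2.6276e-11 J.
Since f = E/h for a photon, f = 3.966e22 Hz.
Converting to PHz: f = 3.966e7 PHz ≈ 3.97e7 PHz.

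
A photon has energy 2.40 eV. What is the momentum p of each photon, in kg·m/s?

Take c = 2.99792458e8 m/s, 1 eV = 1.602176634e-19 J.
Convert to SI: E = 2.40 eV = 3.8452e-19 J.
Apply p = E/c: p = 1.283e-27 kg·m/s.
So p ≈ 1.28e-27 kg·m/s.

1.28e-27 kg·m/s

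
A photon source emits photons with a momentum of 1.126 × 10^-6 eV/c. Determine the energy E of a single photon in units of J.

Use c = 2.99792458 × 10^8 m/s, 1 eV = 1.602176634 × 10^-19 J.
First convert: p = 1.126 × 10^-6 eV/c = 6.0177 × 10^-34 kg·m/s.
For a photon E = pc, so E = 1.804 × 10^-25 J.
So E ≈ 1.80 × 10^-25 J.

1.80 × 10^-25 J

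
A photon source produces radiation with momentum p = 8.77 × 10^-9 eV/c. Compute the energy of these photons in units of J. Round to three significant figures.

(c = 2.99792458 × 10^8 m/s, 1 eV = 1.602176634 × 10^-19 J.)
First convert: p = 8.77 × 10^-9 eV/c = 4.6869 × 10^-36 kg·m/s.
For a photon E = pc, so E = 1.405 × 10^-27 J.
So E ≈ 1.41 × 10^-27 J.

1.41 × 10^-27 J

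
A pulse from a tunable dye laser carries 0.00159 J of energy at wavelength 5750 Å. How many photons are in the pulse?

Per-photon energy: E = 3.455e-19 J (from wavelength = 5750 Å).
N = E_total / E_photon = 0.00159 J / 3.455e-19 J = 4.60e15.

4.60e15 photons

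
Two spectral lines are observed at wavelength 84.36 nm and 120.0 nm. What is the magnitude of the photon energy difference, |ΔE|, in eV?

Using E = hc/λ: E₁ = 2.3547e-18 J, E₂ = 1.6554e-18 J.
|ΔE| = |2.3547e-18 − 1.6554e-18| = 6.99e-19 J = 4.37 eV.

4.37 eV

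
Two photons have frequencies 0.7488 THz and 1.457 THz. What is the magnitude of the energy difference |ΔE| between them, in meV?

2.93 meV

Using E = hf: E₁ = 4.9616e-22 J, E₂ = 9.6542e-22 J.
|ΔE| = |4.9616e-22 − 9.6542e-22| = 4.69e-22 J = 2.93 meV.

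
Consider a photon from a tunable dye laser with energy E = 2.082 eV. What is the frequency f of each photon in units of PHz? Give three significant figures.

0.503 PHz

Convert to SI: E = 2.082 eV = 3.3357 × 10^-19 J.
Apply f = E/h: f = 5.034 × 10^14 Hz.
Converting to PHz: f = 0.5034 PHz ≈ 0.503 PHz.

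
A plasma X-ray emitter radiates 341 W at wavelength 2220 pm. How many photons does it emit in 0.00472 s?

1.80e16 photons

Total energy: E_total = P·t = 341 × 0.00472 = 1.610 J.
Per-photon energy: E = 8.948e-17 J.
N = E_total / E_photon = 1.80e16.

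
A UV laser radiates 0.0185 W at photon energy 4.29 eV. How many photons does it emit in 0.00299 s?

Total energy: E_total = P·t = 0.0185 × 0.00299 = 5.531e-5 J.
Per-photon energy: E = 6.873e-19 J.
N = E_total / E_photon = 8.05e13.

8.05e13 photons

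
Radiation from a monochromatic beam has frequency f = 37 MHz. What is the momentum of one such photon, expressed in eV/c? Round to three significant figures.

(h = 6.62607015 × 10^-34 J·s, c = 2.99792458 × 10^8 m/s, 1 eV = 1.602176634 × 10^-19 J.)
In SI units: f = 37 MHz = 3.7 × 10^7 Hz.
Since p = hf/c for a photon, p = 8.178 × 10^-35 kg·m/s.
Converting to eV/c: p = 1.530 × 10^-7 eV/c ≈ 1.53 × 10^-7 eV/c.

1.53 × 10^-7 eV/c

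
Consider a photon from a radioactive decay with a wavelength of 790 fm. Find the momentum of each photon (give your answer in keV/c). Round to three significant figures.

1570 keV/c

Use h = 6.62607015e-34 J·s, c = 2.99792458e8 m/s, 1 eV = 1.602176634e-19 J.
Convert to SI: λ = 790 fm = 7.9e-13 m.
The photon relation is p = h/λ, giving p = 8.387e-22 kg·m/s.
Converting to keV/c: p = 1569 keV/c ≈ 1570 keV/c.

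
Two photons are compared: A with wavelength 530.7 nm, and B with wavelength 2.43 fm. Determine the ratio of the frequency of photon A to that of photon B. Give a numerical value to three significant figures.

4.58e-9

f_A = 5.649e14 Hz (from wavelength = 530.7 nm, via f = c/λ).
f_B = 1.234e23 Hz (from wavelength = 2.43 fm, via f = c/λ).
Ratio = 5.649e14 / 1.234e23 = 4.58e-9.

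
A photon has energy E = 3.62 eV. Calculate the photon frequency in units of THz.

875 THz

Convert to SI: E = 3.62 eV = 5.7999e-19 J.
Since f = E/h for a photon, f = 8.753e14 Hz.
Converting to THz: f = 875.3 THz ≈ 875 THz.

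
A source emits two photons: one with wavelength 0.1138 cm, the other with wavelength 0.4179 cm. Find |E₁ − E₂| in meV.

Using E = hc/λ: E₁ = 1.7456 × 10^-22 J, E₂ = 4.7534 × 10^-23 J.
|ΔE| = |1.7456 × 10^-22 − 4.7534 × 10^-23| = 1.27 × 10^-22 J = 0.793 meV.

0.793 meV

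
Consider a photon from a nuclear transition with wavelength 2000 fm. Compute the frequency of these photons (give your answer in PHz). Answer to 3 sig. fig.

1.50e5 PHz

(c = 2.99792458e8 m/s.)
Convert to SI: λ = 2000 fm = 2.0e-12 m.
The photon relation is f = c/λ, giving f = 1.499e20 Hz.
Converting to PHz: f = 149900 PHz ≈ 1.50e5 PHz.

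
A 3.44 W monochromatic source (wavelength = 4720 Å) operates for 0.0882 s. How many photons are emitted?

7.21·10^17 photons

Total energy: E_total = P·t = 3.44 × 0.0882 = 0.3034 J.
Per-photon energy: E = 4.209·10^-19 J.
N = E_total / E_photon = 7.21·10^17.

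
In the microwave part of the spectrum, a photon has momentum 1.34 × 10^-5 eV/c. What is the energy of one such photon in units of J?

Convert to SI: p = 1.34 × 10^-5 eV/c = 7.1613 × 10^-33 kg·m/s.
The photon relation is E = pc, giving E = 2.147 × 10^-24 J.
So E ≈ 2.15 × 10^-24 J.

2.15 × 10^-24 J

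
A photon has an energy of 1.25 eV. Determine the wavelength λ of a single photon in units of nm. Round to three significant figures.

992 nm

Convert to SI: E = 1.25 eV = 2.0027 × 10^-19 J.
Since λ = hc/E for a photon, λ = 9.919 × 10^-7 m.
Converting to nm: λ = 991.9 nm ≈ 992 nm.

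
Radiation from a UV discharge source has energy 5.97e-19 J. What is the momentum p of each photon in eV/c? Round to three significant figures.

3.73 eV/c

Take c = 2.99792458e8 m/s, 1 eV = 1.602176634e-19 J.
The photon relation is p = E/c, giving p = 1.991e-27 kg·m/s.
Converting to eV/c: p = 3.726 eV/c ≈ 3.73 eV/c.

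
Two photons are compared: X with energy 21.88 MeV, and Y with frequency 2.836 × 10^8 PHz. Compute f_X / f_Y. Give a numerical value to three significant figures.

f_X = 5.291 × 10^21 Hz (from energy = 21.88 MeV, via f = E/h).
f_Y = 2.836 × 10^23 Hz (from frequency = 2.836 × 10^8 PHz, via f given directly).
Ratio = 5.291 × 10^21 / 2.836 × 10^23 = 0.0187.

0.0187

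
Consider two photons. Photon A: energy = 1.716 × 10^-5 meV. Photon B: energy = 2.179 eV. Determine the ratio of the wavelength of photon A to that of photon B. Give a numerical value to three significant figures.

1.27 × 10^8

λ_A = 72.25 m (from energy = 1.716 × 10^-5 meV, via λ = hc/E).
λ_B = 5.690 × 10^-7 m (from energy = 2.179 eV, via λ = hc/E).
Ratio = 72.25 / 5.690 × 10^-7 = 1.27 × 10^8.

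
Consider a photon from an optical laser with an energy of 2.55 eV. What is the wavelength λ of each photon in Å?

First convert: E = 2.55 eV = 4.0856 × 10^-19 J.
Since λ = hc/E for a photon, λ = 4.862 × 10^-7 m.
Converting to Å: λ = 4862 Å ≈ 4860 Å.

4860 Å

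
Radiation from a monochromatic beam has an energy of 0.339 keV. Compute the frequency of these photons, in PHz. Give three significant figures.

82.0 PHz

Take h = 6.62607015e-34 J·s, 1 eV = 1.602176634e-19 J.
First convert: E = 0.339 keV = 5.4314e-17 J.
Apply f = E/h: f = 8.197e16 Hz.
Converting to PHz: f = 81.97 PHz ≈ 82.0 PHz.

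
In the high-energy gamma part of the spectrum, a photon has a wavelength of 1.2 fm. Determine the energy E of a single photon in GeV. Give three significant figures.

1.03 GeV

Take h = 6.62607015·10^-34 J·s, c = 2.99792458·10^8 m/s, 1 eV = 1.602176634·10^-19 J.
First convert: λ = 1.2 fm = 1.2·10^-15 m.
For a photon E = hc/λ, so E = 1.655·10^-10 J.
Converting to GeV: E = 1.033 GeV ≈ 1.03 GeV.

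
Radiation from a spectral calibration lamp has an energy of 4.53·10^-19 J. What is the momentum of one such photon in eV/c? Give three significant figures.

2.83 eV/c

For a photon p = E/c, so p = 1.511·10^-27 kg·m/s.
Converting to eV/c: p = 2.827 eV/c ≈ 2.83 eV/c.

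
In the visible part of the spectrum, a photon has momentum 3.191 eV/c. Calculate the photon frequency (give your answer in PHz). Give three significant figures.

Convert to SI: p = 3.191 eV/c = 1.7054e-27 kg·m/s.
The photon relation is f = pc/h, giving f = 7.716e14 Hz.
Converting to PHz: f = 0.7716 PHz ≈ 0.772 PHz.

0.772 PHz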